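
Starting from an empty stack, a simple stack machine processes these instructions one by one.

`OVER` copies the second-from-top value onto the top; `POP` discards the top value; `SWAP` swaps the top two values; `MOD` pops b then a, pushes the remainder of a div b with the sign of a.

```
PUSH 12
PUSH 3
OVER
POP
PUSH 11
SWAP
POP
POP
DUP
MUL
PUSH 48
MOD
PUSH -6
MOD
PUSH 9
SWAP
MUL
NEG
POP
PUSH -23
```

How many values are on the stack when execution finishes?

1

PUSH 12  : [12]
PUSH 3   : [12, 3]
OVER     : [12, 3, 12]
POP      : [12, 3]
PUSH 11  : [12, 3, 11]
SWAP     : [12, 11, 3]
POP      : [12, 11]
POP      : [12]
DUP      : [12, 12]
MUL      : [144]
PUSH 48  : [144, 48]
MOD      : [0]
PUSH -6  : [0, -6]
MOD      : [0]
PUSH 9   : [0, 9]
SWAP     : [9, 0]
MUL      : [0]
NEG      : [0]
POP      : []
PUSH -23 : [-23]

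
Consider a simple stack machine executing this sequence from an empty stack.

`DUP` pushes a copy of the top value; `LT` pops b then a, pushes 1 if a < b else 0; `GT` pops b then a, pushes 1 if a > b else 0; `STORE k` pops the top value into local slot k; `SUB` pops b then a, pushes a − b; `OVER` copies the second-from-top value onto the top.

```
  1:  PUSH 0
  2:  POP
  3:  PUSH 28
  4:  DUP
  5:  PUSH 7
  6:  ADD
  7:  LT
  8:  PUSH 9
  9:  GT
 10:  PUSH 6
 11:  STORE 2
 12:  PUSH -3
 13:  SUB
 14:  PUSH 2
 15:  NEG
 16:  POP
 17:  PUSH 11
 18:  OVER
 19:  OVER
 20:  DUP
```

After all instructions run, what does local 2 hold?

PUSH 0  : 0
POP     : (empty)
PUSH 28 : 28
DUP     : 28 28
PUSH 7  : 28 28 7
ADD     : 28 35
LT      : 1
PUSH 9  : 1 9
GT      : 0
PUSH 6  : 0 6
STORE 2 : 0
PUSH -3 : 0 -3
SUB     : 3
PUSH 2  : 3 2
NEG     : 3 -2
POP     : 3
PUSH 11 : 3 11
OVER    : 3 11 3
OVER    : 3 11 3 11
DUP     : 3 11 3 11 11

6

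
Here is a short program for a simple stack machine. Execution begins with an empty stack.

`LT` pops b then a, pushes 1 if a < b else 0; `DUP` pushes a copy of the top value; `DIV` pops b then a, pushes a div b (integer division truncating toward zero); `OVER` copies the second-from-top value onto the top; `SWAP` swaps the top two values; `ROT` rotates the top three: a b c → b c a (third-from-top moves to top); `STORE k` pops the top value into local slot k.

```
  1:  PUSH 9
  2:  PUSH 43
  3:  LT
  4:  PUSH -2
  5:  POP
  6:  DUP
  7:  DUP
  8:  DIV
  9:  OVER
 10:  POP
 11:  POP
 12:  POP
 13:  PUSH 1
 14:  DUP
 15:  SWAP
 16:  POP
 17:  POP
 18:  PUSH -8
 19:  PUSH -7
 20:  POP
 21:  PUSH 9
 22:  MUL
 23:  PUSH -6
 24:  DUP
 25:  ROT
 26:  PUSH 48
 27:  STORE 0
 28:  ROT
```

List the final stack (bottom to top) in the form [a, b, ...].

[-6, -72, -6]

PUSH 9  -> [9]
PUSH 43 -> [9, 43]
LT      -> [1]
PUSH -2 -> [1, -2]
POP     -> [1]
DUP     -> [1, 1]
DUP     -> [1, 1, 1]
DIV     -> [1, 1]
OVER    -> [1, 1, 1]
POP     -> [1, 1]
POP     -> [1]
POP     -> []
PUSH 1  -> [1]
DUP     -> [1, 1]
SWAP    -> [1, 1]
POP     -> [1]
POP     -> []
PUSH -8 -> [-8]
PUSH -7 -> [-8, -7]
POP     -> [-8]
PUSH 9  -> [-8, 9]
MUL     -> [-72]
PUSH -6 -> [-72, -6]
DUP     -> [-72, -6, -6]
ROT     -> [-6, -6, -72]
PUSH 48 -> [-6, -6, -72, 48]
STORE 0 -> [-6, -6, -72]
ROT     -> [-6, -72, -6]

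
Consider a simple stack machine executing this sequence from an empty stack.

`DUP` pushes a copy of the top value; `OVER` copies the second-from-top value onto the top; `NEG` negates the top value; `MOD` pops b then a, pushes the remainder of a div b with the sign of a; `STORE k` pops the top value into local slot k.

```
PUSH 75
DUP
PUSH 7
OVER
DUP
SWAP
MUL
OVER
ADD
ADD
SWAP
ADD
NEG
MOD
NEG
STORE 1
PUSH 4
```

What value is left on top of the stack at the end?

4

PUSH 75  75
DUP      75 75
PUSH 7   75 75 7
OVER     75 75 7 75
DUP      75 75 7 75 75
SWAP     75 75 7 75 75
MUL      75 75 7 5625
OVER     75 75 7 5625 7
ADD      75 75 7 5632
ADD      75 75 5639
SWAP     75 5639 75
ADD      75 5714
NEG      75 -5714
MOD      75
NEG      -75
STORE 1  (empty)
PUSH 4   4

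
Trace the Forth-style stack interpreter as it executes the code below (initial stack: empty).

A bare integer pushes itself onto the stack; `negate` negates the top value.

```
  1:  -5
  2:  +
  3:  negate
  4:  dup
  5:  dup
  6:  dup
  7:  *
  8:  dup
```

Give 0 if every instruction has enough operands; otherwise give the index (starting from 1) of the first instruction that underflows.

-5 : -5
+  — needs 2 operands, stack has 1 → underflow

2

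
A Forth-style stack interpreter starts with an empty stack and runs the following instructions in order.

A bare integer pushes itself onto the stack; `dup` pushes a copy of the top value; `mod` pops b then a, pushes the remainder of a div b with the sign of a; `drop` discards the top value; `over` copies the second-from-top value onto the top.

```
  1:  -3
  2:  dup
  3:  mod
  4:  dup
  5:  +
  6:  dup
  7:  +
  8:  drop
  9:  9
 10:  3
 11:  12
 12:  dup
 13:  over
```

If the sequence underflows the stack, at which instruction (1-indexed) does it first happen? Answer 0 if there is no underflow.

-3    [-3]
dup   [-3, -3]
mod   [0]
dup   [0, 0]
+     [0]
dup   [0, 0]
+     [0]
drop  []
9     [9]
3     [9, 3]
12    [9, 3, 12]
dup   [9, 3, 12, 12]
over  [9, 3, 12, 12, 12]

0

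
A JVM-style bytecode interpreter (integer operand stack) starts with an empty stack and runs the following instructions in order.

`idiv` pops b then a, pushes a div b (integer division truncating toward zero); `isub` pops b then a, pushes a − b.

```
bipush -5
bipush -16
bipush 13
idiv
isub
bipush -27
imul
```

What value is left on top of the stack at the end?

bipush -5   -5
bipush -16  -5 -16
bipush 13   -5 -16 13
idiv        -5 -1
isub        -4
bipush -27  -4 -27
imul        108

108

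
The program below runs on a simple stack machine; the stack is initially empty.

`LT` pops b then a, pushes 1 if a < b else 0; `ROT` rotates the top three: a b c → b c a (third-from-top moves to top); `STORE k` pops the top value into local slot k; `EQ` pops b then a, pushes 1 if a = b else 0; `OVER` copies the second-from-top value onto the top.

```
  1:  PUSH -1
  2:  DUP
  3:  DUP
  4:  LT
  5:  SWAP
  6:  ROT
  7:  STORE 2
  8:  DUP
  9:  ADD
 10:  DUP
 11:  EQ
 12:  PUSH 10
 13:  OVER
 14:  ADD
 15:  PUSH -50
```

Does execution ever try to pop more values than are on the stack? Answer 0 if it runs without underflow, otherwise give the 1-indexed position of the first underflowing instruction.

6

PUSH -1 → [-1]
DUP     → [-1, -1]
DUP     → [-1, -1, -1]
LT      → [-1, 0]
SWAP    → [0, -1]
ROT  — needs 3 operands, stack has 2 → underflow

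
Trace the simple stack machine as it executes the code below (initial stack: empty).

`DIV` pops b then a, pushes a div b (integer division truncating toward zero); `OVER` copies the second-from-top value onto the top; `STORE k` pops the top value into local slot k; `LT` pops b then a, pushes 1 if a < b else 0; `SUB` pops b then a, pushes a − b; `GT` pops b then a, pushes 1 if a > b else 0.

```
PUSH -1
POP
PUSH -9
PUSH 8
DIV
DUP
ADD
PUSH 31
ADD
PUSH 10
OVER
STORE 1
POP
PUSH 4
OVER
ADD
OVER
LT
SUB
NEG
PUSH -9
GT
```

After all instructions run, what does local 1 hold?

29

PUSH -1 : -1
POP     : (empty)
PUSH -9 : -9
PUSH 8  : -9 8
DIV     : -1
DUP     : -1 -1
ADD     : -2
PUSH 31 : -2 31
ADD     : 29
PUSH 10 : 29 10
OVER    : 29 10 29
STORE 1 : 29 10
POP     : 29
PUSH 4  : 29 4
OVER    : 29 4 29
ADD     : 29 33
OVER    : 29 33 29
LT      : 29 0
SUB     : 29
NEG     : -29
PUSH -9 : -29 -9
GT      : 0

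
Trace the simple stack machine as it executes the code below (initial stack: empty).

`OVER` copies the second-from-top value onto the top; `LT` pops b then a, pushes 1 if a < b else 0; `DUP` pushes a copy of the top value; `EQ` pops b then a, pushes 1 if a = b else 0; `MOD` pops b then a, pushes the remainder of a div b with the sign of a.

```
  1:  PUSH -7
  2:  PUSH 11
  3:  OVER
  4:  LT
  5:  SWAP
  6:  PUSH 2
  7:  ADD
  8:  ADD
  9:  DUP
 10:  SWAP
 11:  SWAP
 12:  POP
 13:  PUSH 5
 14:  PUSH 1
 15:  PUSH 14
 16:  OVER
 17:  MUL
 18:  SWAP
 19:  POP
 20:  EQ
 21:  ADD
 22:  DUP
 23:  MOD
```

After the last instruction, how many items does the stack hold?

1

PUSH -7  [-7]
PUSH 11  [-7, 11]
OVER     [-7, 11, -7]
LT       [-7, 0]
SWAP     [0, -7]
PUSH 2   [0, -7, 2]
ADD      [0, -5]
ADD      [-5]
DUP      [-5, -5]
SWAP     [-5, -5]
SWAP     [-5, -5]
POP      [-5]
PUSH 5   [-5, 5]
PUSH 1   [-5, 5, 1]
PUSH 14  [-5, 5, 1, 14]
OVER     [-5, 5, 1, 14, 1]
MUL      [-5, 5, 1, 14]
SWAP     [-5, 5, 14, 1]
POP      [-5, 5, 14]
EQ       [-5, 0]
ADD      [-5]
DUP      [-5, -5]
MOD      [0]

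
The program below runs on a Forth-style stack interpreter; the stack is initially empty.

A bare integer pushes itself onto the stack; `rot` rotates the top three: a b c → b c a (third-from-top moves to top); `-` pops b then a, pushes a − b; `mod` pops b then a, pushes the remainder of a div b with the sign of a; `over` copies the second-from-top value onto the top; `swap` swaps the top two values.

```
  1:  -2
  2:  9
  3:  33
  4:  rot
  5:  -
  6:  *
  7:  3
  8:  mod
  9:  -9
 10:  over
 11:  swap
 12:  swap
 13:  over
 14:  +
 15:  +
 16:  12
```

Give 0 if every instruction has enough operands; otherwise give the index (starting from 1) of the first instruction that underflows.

-2   : [-2]
9    : [-2, 9]
33   : [-2, 9, 33]
rot  : [9, 33, -2]
-    : [9, 35]
*    : [315]
3    : [315, 3]
mod  : [0]
-9   : [0, -9]
over : [0, -9, 0]
swap : [0, 0, -9]
swap : [0, -9, 0]
over : [0, -9, 0, -9]
+    : [0, -9, -9]
+    : [0, -18]
12   : [0, -18, 12]

0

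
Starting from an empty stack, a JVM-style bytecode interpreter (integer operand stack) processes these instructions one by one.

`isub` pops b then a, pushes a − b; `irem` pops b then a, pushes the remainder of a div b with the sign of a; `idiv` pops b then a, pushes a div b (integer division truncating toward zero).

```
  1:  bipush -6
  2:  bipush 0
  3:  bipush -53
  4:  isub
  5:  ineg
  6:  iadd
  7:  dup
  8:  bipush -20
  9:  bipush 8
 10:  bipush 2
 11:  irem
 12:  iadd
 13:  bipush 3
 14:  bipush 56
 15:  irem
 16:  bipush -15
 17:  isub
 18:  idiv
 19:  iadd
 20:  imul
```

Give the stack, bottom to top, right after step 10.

bipush -6  : -6
bipush 0   : -6 0
bipush -53 : -6 0 -53
isub       : -6 53
ineg       : -6 -53
iadd       : -59
dup        : -59 -59
bipush -20 : -59 -59 -20
bipush 8   : -59 -59 -20 8
bipush 2   : -59 -59 -20 8 2

[-59, -59, -20, 8, 2]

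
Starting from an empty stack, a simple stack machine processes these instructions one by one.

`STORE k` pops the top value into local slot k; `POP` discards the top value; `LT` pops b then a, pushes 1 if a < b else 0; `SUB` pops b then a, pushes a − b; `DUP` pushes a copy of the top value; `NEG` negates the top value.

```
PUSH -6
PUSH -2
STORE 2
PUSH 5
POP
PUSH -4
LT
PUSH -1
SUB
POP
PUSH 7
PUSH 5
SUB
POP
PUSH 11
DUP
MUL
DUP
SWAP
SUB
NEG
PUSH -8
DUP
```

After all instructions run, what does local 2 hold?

PUSH -6 -> -6
PUSH -2 -> -6 -2
STORE 2 -> -6
PUSH 5  -> -6 5
POP     -> -6
PUSH -4 -> -6 -4
LT      -> 1
PUSH -1 -> 1 -1
SUB     -> 2
POP     -> (empty)
PUSH 7  -> 7
PUSH 5  -> 7 5
SUB     -> 2
POP     -> (empty)
PUSH 11 -> 11
DUP     -> 11 11
MUL     -> 121
DUP     -> 121 121
SWAP    -> 121 121
SUB     -> 0
NEG     -> 0
PUSH -8 -> 0 -8
DUP     -> 0 -8 -8

-2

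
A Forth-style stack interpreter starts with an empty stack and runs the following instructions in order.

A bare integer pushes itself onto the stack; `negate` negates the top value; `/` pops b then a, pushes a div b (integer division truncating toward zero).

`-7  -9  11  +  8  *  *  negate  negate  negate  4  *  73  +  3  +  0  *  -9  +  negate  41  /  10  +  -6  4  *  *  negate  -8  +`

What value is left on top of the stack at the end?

232

-7     → [-7]
-9     → [-7, -9]
11     → [-7, -9, 11]
+      → [-7, 2]
8      → [-7, 2, 8]
*      → [-7, 16]
*      → [-112]
negate → [112]
negate → [-112]
negate → [112]
4      → [112, 4]
*      → [448]
73     → [448, 73]
+      → [521]
3      → [521, 3]
+      → [524]
0      → [524, 0]
*      → [0]
-9     → [0, -9]
+      → [-9]
negate → [9]
41     → [9, 41]
/      → [0]
10     → [0, 10]
+      → [10]
-6     → [10, -6]
4      → [10, -6, 4]
*      → [10, -24]
*      → [-240]
negate → [240]
-8     → [240, -8]
+      → [232]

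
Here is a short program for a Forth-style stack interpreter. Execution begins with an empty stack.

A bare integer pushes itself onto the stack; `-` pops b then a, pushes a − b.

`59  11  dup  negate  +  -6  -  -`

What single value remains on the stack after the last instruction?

59     : 59
11     : 59 11
dup    : 59 11 11
negate : 59 11 -11
+      : 59 0
-6     : 59 0 -6
-      : 59 6
-      : 53

53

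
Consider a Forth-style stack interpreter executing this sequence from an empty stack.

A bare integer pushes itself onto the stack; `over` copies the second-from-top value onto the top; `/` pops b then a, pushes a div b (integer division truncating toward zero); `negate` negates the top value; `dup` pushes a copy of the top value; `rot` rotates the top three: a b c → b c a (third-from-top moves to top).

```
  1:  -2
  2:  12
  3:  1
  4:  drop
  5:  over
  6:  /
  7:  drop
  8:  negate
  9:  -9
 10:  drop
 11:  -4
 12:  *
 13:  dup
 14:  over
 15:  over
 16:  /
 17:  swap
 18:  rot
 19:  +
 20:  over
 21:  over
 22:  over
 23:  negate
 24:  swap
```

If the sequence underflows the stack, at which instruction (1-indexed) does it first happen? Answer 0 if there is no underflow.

0

-2      -2
12      -2 12
1       -2 12 1
drop    -2 12
over    -2 12 -2
/       -2 -6
drop    -2
negate  2
-9      2 -9
drop    2
-4      2 -4
*       -8
dup     -8 -8
over    -8 -8 -8
over    -8 -8 -8 -8
/       -8 -8 1
swap    -8 1 -8
rot     1 -8 -8
+       1 -16
over    1 -16 1
over    1 -16 1 -16
over    1 -16 1 -16 1
negate  1 -16 1 -16 -1
swap    1 -16 1 -1 -16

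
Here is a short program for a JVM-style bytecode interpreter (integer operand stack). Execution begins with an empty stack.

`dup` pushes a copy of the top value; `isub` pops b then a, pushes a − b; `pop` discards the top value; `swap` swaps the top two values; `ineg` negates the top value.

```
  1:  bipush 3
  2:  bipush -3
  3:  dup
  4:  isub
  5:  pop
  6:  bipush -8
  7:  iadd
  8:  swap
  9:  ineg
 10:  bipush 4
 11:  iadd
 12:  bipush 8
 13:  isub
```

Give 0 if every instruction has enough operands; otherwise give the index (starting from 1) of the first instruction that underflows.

bipush 3  : 3
bipush -3 : 3 -3
dup       : 3 -3 -3
isub      : 3 0
pop       : 3
bipush -8 : 3 -8
iadd      : -5
swap  — needs 2 operands, stack has 1 → underflow

8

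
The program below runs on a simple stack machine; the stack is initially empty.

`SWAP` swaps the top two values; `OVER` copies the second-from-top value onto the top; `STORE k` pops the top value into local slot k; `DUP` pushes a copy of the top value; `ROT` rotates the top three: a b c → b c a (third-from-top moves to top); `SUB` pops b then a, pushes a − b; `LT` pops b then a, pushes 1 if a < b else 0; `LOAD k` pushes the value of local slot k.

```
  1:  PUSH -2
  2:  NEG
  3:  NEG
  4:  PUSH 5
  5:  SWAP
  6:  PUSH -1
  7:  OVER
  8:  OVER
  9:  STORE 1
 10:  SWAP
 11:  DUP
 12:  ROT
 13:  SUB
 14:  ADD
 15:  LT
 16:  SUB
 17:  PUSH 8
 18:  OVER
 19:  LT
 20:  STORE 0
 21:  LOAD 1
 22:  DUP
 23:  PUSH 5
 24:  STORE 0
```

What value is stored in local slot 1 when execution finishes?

PUSH -2 : -2
NEG     : 2
NEG     : -2
PUSH 5  : -2 5
SWAP    : 5 -2
PUSH -1 : 5 -2 -1
OVER    : 5 -2 -1 -2
OVER    : 5 -2 -1 -2 -1
STORE 1 : 5 -2 -1 -2
SWAP    : 5 -2 -2 -1
DUP     : 5 -2 -2 -1 -1
ROT     : 5 -2 -1 -1 -2
SUB     : 5 -2 -1 1
ADD     : 5 -2 0
LT      : 5 1
SUB     : 4
PUSH 8  : 4 8
OVER    : 4 8 4
LT      : 4 0
STORE 0 : 4
LOAD 1  : 4 -1
DUP     : 4 -1 -1
PUSH 5  : 4 -1 -1 5
STORE 0 : 4 -1 -1

-1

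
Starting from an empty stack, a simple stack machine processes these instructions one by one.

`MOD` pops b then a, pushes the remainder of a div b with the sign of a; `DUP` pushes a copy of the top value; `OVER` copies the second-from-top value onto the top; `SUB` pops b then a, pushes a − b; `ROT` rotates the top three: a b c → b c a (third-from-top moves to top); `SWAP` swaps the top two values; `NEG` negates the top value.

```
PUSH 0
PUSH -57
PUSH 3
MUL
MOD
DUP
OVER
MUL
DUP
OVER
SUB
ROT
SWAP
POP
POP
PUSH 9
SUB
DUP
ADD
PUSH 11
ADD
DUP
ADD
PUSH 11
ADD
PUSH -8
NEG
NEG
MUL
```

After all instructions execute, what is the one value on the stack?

PUSH 0    0
PUSH -57  0 -57
PUSH 3    0 -57 3
MUL       0 -171
MOD       0
DUP       0 0
OVER      0 0 0
MUL       0 0
DUP       0 0 0
OVER      0 0 0 0
SUB       0 0 0
ROT       0 0 0
SWAP      0 0 0
POP       0 0
POP       0
PUSH 9    0 9
SUB       -9
DUP       -9 -9
ADD       -18
PUSH 11   -18 11
ADD       -7
DUP       -7 -7
ADD       -14
PUSH 11   -14 11
ADD       -3
PUSH -8   -3 -8
NEG       -3 8
NEG       -3 -8
MUL       24

24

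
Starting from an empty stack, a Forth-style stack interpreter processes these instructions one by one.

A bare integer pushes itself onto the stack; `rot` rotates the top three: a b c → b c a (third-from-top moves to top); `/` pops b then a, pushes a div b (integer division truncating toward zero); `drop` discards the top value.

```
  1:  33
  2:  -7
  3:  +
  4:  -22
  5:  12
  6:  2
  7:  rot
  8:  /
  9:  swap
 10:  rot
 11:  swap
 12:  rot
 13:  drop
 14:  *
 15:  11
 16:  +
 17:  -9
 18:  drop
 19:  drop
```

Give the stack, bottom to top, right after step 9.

[26, 0, 12]

33    33
-7    33 -7
+     26
-22   26 -22
12    26 -22 12
2     26 -22 12 2
rot   26 12 2 -22
/     26 12 0
swap  26 0 12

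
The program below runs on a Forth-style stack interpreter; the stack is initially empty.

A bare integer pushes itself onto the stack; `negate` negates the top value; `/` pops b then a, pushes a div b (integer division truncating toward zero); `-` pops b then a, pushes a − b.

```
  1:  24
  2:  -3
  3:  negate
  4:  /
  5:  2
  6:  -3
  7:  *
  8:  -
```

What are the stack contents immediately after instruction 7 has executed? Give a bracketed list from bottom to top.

24     : [24]
-3     : [24, -3]
negate : [24, 3]
/      : [8]
2      : [8, 2]
-3     : [8, 2, -3]
*      : [8, -6]

[8, -6]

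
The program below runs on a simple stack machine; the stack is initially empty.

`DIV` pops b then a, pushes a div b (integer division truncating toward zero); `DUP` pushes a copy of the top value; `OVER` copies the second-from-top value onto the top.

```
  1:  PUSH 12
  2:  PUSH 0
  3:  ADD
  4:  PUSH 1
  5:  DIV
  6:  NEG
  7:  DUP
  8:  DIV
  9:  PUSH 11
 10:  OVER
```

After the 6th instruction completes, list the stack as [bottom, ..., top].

PUSH 12 -> 12
PUSH 0  -> 12 0
ADD     -> 12
PUSH 1  -> 12 1
DIV     -> 12
NEG     -> -12

[-12]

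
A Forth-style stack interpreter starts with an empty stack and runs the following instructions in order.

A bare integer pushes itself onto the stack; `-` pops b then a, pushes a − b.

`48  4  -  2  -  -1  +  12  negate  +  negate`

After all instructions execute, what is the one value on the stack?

-29

48     → [48]
4      → [48, 4]
-      → [44]
2      → [44, 2]
-      → [42]
-1     → [42, -1]
+      → [41]
12     → [41, 12]
negate → [41, -12]
+      → [29]
negate → [-29]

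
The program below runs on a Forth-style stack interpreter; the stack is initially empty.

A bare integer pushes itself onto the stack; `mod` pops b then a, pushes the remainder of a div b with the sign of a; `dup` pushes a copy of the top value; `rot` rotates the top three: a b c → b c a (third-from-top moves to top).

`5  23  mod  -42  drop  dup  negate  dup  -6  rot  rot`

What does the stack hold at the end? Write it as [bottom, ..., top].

[5, -6, -5, -5]

5      : 5
23     : 5 23
mod    : 5
-42    : 5 -42
drop   : 5
dup    : 5 5
negate : 5 -5
dup    : 5 -5 -5
-6     : 5 -5 -5 -6
rot    : 5 -5 -6 -5
rot    : 5 -6 -5 -5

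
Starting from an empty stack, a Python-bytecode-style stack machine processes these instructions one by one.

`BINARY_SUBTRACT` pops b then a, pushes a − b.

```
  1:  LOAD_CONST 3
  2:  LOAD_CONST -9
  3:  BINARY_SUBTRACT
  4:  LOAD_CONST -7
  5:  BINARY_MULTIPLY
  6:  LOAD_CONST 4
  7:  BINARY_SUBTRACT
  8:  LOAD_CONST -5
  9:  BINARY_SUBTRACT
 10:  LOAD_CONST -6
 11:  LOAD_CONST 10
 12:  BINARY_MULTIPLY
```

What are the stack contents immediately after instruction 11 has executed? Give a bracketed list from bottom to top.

[-83, -6, 10]

LOAD_CONST 3    : 3
LOAD_CONST -9   : 3 -9
BINARY_SUBTRACT : 12
LOAD_CONST -7   : 12 -7
BINARY_MULTIPLY : -84
LOAD_CONST 4    : -84 4
BINARY_SUBTRACT : -88
LOAD_CONST -5   : -88 -5
BINARY_SUBTRACT : -83
LOAD_CONST -6   : -83 -6
LOAD_CONST 10   : -83 -6 10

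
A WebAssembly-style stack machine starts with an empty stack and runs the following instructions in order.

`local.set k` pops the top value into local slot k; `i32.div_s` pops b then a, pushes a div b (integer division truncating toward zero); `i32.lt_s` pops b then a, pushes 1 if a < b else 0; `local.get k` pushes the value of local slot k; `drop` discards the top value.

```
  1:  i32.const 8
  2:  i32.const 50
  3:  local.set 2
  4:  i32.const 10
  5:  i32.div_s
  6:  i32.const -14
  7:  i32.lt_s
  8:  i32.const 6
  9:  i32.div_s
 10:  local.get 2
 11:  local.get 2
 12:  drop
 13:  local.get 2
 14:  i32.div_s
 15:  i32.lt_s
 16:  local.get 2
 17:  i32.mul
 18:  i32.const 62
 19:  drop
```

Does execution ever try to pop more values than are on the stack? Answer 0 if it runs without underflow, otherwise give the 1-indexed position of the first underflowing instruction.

0

i32.const 8   : [8]
i32.const 50  : [8, 50]
local.set 2   : [8]
i32.const 10  : [8, 10]
i32.div_s     : [0]
i32.const -14 : [0, -14]
i32.lt_s      : [0]
i32.const 6   : [0, 6]
i32.div_s     : [0]
local.get 2   : [0, 50]
local.get 2   : [0, 50, 50]
drop          : [0, 50]
local.get 2   : [0, 50, 50]
i32.div_s     : [0, 1]
i32.lt_s      : [1]
local.get 2   : [1, 50]
i32.mul       : [50]
i32.const 62  : [50, 62]
drop          : [50]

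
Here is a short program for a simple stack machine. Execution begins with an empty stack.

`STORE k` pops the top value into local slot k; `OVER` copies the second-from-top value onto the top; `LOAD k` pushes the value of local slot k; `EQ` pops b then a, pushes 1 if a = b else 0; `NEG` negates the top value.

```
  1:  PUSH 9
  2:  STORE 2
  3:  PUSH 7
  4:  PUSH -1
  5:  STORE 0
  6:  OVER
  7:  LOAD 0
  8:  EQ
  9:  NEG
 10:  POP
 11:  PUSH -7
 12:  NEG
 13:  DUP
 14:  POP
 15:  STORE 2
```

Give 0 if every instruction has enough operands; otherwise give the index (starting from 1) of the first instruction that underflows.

6

PUSH 9  → [9]
STORE 2 → []
PUSH 7  → [7]
PUSH -1 → [7, -1]
STORE 0 → [7]
OVER  — needs 2 operands, stack has 1 → underflow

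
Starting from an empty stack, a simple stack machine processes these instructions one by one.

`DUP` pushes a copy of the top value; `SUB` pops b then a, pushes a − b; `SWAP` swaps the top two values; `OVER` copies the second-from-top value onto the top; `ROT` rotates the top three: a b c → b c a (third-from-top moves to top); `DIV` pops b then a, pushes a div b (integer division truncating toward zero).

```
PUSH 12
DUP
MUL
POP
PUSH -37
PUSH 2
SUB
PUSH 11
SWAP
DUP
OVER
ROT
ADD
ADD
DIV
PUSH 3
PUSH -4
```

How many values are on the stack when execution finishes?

3

PUSH 12  -> [12]
DUP      -> [12, 12]
MUL      -> [144]
POP      -> []
PUSH -37 -> [-37]
PUSH 2   -> [-37, 2]
SUB      -> [-39]
PUSH 11  -> [-39, 11]
SWAP     -> [11, -39]
DUP      -> [11, -39, -39]
OVER     -> [11, -39, -39, -39]
ROT      -> [11, -39, -39, -39]
ADD      -> [11, -39, -78]
ADD      -> [11, -117]
DIV      -> [0]
PUSH 3   -> [0, 3]
PUSH -4  -> [0, 3, -4]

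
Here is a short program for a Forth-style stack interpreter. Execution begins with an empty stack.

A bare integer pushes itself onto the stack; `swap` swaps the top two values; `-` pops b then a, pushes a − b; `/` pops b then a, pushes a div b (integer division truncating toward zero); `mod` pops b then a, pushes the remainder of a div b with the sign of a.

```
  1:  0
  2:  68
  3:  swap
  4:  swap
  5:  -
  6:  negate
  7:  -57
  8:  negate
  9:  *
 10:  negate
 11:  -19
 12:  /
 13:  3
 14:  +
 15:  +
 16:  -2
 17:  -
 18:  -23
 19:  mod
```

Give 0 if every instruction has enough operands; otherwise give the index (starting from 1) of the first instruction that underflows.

15

0      -> [0]
68     -> [0, 68]
swap   -> [68, 0]
swap   -> [0, 68]
-      -> [-68]
negate -> [68]
-57    -> [68, -57]
negate -> [68, 57]
*      -> [3876]
negate -> [-3876]
-19    -> [-3876, -19]
/      -> [204]
3      -> [204, 3]
+      -> [207]
+  — needs 2 operands, stack has 1 → underflow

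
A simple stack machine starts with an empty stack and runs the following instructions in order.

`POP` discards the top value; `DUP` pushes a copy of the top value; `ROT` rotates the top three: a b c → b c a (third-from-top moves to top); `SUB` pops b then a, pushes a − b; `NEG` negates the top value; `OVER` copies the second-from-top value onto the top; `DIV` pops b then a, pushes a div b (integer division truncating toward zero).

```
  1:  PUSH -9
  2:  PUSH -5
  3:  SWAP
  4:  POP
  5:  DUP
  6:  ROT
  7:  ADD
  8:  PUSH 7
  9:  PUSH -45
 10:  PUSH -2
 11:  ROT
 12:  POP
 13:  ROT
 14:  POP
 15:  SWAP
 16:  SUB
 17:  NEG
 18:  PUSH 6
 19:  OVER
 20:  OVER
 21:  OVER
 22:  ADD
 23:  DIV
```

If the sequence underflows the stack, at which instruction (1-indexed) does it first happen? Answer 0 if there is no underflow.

PUSH -9 → -9
PUSH -5 → -9 -5
SWAP    → -5 -9
POP     → -5
DUP     → -5 -5
ROT  — needs 3 operands, stack has 2 → underflow

6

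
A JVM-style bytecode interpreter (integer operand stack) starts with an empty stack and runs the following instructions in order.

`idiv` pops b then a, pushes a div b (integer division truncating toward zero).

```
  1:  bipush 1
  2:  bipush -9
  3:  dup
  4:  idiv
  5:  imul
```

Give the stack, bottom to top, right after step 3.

bipush 1  : [1]
bipush -9 : [1, -9]
dup       : [1, -9, -9]

[1, -9, -9]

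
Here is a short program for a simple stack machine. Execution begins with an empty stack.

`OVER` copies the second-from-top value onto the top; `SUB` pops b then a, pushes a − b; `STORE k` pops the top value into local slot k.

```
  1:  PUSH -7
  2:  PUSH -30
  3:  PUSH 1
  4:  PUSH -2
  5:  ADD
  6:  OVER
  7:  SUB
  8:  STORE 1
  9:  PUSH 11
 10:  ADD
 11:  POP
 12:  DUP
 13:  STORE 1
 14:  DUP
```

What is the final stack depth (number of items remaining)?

PUSH -7  -> -7
PUSH -30 -> -7 -30
PUSH 1   -> -7 -30 1
PUSH -2  -> -7 -30 1 -2
ADD      -> -7 -30 -1
OVER     -> -7 -30 -1 -30
SUB      -> -7 -30 29
STORE 1  -> -7 -30
PUSH 11  -> -7 -30 11
ADD      -> -7 -19
POP      -> -7
DUP      -> -7 -7
STORE 1  -> -7
DUP      -> -7 -7

2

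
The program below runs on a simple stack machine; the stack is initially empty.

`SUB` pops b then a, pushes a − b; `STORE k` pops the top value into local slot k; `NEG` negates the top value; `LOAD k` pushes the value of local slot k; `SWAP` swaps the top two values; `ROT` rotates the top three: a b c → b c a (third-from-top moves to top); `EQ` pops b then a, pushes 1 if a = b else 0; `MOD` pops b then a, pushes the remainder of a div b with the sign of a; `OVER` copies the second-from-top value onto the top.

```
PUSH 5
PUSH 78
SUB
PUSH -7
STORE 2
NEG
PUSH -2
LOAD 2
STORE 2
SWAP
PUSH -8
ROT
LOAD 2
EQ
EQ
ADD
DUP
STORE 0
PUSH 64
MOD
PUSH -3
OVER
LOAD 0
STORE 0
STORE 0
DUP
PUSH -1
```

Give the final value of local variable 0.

PUSH 5  : 5
PUSH 78 : 5 78
SUB     : -73
PUSH -7 : -73 -7
STORE 2 : -73
NEG     : 73
PUSH -2 : 73 -2
LOAD 2  : 73 -2 -7
STORE 2 : 73 -2
SWAP    : -2 73
PUSH -8 : -2 73 -8
ROT     : 73 -8 -2
LOAD 2  : 73 -8 -2 -7
EQ      : 73 -8 0
EQ      : 73 0
ADD     : 73
DUP     : 73 73
STORE 0 : 73
PUSH 64 : 73 64
MOD     : 9
PUSH -3 : 9 -3
OVER    : 9 -3 9
LOAD 0  : 9 -3 9 73
STORE 0 : 9 -3 9
STORE 0 : 9 -3
DUP     : 9 -3 -3
PUSH -1 : 9 -3 -3 -1

9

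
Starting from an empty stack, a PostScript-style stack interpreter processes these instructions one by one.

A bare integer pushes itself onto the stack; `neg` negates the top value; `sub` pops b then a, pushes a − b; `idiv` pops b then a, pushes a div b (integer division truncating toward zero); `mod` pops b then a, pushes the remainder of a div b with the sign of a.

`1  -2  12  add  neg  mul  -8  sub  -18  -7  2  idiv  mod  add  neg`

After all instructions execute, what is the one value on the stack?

2

1     [1]
-2    [1, -2]
12    [1, -2, 12]
add   [1, 10]
neg   [1, -10]
mul   [-10]
-8    [-10, -8]
sub   [-2]
-18   [-2, -18]
-7    [-2, -18, -7]
2     [-2, -18, -7, 2]
idiv  [-2, -18, -3]
mod   [-2, 0]
add   [-2]
neg   [2]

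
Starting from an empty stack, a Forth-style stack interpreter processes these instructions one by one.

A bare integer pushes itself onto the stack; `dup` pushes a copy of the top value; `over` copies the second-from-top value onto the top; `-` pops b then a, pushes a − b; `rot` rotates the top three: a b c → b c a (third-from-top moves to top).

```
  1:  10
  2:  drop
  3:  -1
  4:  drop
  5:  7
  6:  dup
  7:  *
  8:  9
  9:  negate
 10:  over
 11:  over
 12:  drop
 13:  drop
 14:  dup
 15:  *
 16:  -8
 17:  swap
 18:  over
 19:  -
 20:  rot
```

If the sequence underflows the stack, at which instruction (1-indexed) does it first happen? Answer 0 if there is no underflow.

10     : [10]
drop   : []
-1     : [-1]
drop   : []
7      : [7]
dup    : [7, 7]
*      : [49]
9      : [49, 9]
negate : [49, -9]
over   : [49, -9, 49]
over   : [49, -9, 49, -9]
drop   : [49, -9, 49]
drop   : [49, -9]
dup    : [49, -9, -9]
*      : [49, 81]
-8     : [49, 81, -8]
swap   : [49, -8, 81]
over   : [49, -8, 81, -8]
-      : [49, -8, 89]
rot    : [-8, 89, 49]

0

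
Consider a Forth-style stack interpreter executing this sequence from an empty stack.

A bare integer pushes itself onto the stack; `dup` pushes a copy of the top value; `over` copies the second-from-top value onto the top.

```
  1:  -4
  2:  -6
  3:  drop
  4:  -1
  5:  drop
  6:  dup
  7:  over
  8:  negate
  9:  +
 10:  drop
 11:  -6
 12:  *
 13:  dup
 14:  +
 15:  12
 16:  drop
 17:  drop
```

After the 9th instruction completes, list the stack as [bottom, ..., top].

[-4, 0]

-4     → -4
-6     → -4 -6
drop   → -4
-1     → -4 -1
drop   → -4
dup    → -4 -4
over   → -4 -4 -4
negate → -4 -4 4
+      → -4 0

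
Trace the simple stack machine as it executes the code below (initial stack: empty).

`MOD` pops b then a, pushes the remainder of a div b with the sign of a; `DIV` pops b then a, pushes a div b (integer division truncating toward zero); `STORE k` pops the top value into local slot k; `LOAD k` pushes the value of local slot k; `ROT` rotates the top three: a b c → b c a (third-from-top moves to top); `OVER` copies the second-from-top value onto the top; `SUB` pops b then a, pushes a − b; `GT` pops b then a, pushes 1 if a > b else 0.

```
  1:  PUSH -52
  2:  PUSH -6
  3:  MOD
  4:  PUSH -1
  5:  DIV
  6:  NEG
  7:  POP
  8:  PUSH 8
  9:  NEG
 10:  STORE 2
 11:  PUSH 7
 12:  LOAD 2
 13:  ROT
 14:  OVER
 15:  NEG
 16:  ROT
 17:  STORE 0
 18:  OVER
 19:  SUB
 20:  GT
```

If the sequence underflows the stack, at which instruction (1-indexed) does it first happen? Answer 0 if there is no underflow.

PUSH -52  -52
PUSH -6   -52 -6
MOD       -4
PUSH -1   -4 -1
DIV       4
NEG       -4
POP       (empty)
PUSH 8    8
NEG       -8
STORE 2   (empty)
PUSH 7    7
LOAD 2    7 -8
ROT  — needs 3 operands, stack has 2 → underflow

13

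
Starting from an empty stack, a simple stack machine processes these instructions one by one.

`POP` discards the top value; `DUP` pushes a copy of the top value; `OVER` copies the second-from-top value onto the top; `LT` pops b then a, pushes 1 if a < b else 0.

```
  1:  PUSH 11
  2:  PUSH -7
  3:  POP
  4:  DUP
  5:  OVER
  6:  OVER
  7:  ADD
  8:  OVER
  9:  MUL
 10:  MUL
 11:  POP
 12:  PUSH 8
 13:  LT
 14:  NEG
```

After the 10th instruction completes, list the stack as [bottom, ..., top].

PUSH 11 → [11]
PUSH -7 → [11, -7]
POP     → [11]
DUP     → [11, 11]
OVER    → [11, 11, 11]
OVER    → [11, 11, 11, 11]
ADD     → [11, 11, 22]
OVER    → [11, 11, 22, 11]
MUL     → [11, 11, 242]
MUL     → [11, 2662]

[11, 2662]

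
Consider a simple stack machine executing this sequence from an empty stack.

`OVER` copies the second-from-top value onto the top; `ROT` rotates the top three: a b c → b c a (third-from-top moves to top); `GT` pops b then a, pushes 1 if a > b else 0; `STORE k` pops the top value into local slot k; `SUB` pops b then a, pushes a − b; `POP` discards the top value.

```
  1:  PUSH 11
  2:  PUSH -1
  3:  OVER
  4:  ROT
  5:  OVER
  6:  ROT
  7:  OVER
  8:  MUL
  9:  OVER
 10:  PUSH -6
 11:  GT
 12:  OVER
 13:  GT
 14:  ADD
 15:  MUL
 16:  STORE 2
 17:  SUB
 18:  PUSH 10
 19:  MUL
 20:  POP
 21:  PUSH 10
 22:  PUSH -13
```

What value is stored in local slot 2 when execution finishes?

PUSH 11  → [11]
PUSH -1  → [11, -1]
OVER     → [11, -1, 11]
ROT      → [-1, 11, 11]
OVER     → [-1, 11, 11, 11]
ROT      → [-1, 11, 11, 11]
OVER     → [-1, 11, 11, 11, 11]
MUL      → [-1, 11, 11, 121]
OVER     → [-1, 11, 11, 121, 11]
PUSH -6  → [-1, 11, 11, 121, 11, -6]
GT       → [-1, 11, 11, 121, 1]
OVER     → [-1, 11, 11, 121, 1, 121]
GT       → [-1, 11, 11, 121, 0]
ADD      → [-1, 11, 11, 121]
MUL      → [-1, 11, 1331]
STORE 2  → [-1, 11]
SUB      → [-12]
PUSH 10  → [-12, 10]
MUL      → [-120]
POP      → []
PUSH 10  → [10]
PUSH -13 → [10, -13]

1331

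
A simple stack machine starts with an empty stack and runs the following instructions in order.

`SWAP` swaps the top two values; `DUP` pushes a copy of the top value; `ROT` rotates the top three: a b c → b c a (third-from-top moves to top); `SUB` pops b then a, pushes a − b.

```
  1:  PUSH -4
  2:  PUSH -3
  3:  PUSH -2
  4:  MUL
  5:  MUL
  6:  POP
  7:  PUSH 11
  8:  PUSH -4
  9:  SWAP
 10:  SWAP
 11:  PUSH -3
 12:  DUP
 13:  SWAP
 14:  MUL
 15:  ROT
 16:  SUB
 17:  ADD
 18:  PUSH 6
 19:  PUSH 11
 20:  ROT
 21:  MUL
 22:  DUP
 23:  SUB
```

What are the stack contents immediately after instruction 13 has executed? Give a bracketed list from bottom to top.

[11, -4, -3, -3]

PUSH -4 → [-4]
PUSH -3 → [-4, -3]
PUSH -2 → [-4, -3, -2]
MUL     → [-4, 6]
MUL     → [-24]
POP     → []
PUSH 11 → [11]
PUSH -4 → [11, -4]
SWAP    → [-4, 11]
SWAP    → [11, -4]
PUSH -3 → [11, -4, -3]
DUP     → [11, -4, -3, -3]
SWAP    → [11, -4, -3, -3]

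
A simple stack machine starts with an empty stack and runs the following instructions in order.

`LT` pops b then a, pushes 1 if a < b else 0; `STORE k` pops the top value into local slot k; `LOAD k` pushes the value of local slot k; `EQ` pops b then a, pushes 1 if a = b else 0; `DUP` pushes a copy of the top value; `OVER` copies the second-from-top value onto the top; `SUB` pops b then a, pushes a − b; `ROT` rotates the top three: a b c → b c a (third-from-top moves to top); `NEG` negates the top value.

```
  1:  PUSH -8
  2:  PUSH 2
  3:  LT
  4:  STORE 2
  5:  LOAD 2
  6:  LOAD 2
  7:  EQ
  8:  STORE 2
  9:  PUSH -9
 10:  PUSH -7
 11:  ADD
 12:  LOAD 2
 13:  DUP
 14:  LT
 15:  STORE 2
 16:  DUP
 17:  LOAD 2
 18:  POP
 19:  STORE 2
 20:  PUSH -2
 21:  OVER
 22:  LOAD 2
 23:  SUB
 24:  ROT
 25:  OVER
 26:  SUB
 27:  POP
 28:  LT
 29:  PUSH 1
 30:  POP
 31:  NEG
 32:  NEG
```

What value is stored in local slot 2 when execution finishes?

-16

PUSH -8  -8
PUSH 2   -8 2
LT       1
STORE 2  (empty)
LOAD 2   1
LOAD 2   1 1
EQ       1
STORE 2  (empty)
PUSH -9  -9
PUSH -7  -9 -7
ADD      -16
LOAD 2   -16 1
DUP      -16 1 1
LT       -16 0
STORE 2  -16
DUP      -16 -16
LOAD 2   -16 -16 0
POP      -16 -16
STORE 2  -16
PUSH -2  -16 -2
OVER     -16 -2 -16
LOAD 2   -16 -2 -16 -16
SUB      -16 -2 0
ROT      -2 0 -16
OVER     -2 0 -16 0
SUB      -2 0 -16
POP      -2 0
LT       1
PUSH 1   1 1
POP      1
NEG      -1
NEG      1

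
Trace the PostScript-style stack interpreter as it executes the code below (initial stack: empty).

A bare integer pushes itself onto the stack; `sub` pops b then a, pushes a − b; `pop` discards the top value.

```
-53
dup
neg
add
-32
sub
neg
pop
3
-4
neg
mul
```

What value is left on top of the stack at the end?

-53 : -53
dup : -53 -53
neg : -53 53
add : 0
-32 : 0 -32
sub : 32
neg : -32
pop : (empty)
3   : 3
-4  : 3 -4
neg : 3 4
mul : 12

12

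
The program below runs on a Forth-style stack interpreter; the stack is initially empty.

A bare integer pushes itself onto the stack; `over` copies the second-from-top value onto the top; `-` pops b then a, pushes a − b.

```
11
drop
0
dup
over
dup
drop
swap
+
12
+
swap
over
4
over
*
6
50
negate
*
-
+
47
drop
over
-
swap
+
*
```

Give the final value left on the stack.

4320

11     → [11]
drop   → []
0      → [0]
dup    → [0, 0]
over   → [0, 0, 0]
dup    → [0, 0, 0, 0]
drop   → [0, 0, 0]
swap   → [0, 0, 0]
+      → [0, 0]
12     → [0, 0, 12]
+      → [0, 12]
swap   → [12, 0]
over   → [12, 0, 12]
4      → [12, 0, 12, 4]
over   → [12, 0, 12, 4, 12]
*      → [12, 0, 12, 48]
6      → [12, 0, 12, 48, 6]
50     → [12, 0, 12, 48, 6, 50]
negate → [12, 0, 12, 48, 6, -50]
*      → [12, 0, 12, 48, -300]
-      → [12, 0, 12, 348]
+      → [12, 0, 360]
47     → [12, 0, 360, 47]
drop   → [12, 0, 360]
over   → [12, 0, 360, 0]
-      → [12, 0, 360]
swap   → [12, 360, 0]
+      → [12, 360]
*      → [4320]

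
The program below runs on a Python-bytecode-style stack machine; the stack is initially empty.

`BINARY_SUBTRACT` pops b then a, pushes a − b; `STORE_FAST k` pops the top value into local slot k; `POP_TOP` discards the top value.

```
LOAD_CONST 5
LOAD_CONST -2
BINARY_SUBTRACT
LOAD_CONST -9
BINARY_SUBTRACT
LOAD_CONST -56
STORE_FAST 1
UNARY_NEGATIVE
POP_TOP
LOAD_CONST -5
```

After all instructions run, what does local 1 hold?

-56

LOAD_CONST 5    -> 5
LOAD_CONST -2   -> 5 -2
BINARY_SUBTRACT -> 7
LOAD_CONST -9   -> 7 -9
BINARY_SUBTRACT -> 16
LOAD_CONST -56  -> 16 -56
STORE_FAST 1    -> 16
UNARY_NEGATIVE  -> -16
POP_TOP         -> (empty)
LOAD_CONST -5   -> -5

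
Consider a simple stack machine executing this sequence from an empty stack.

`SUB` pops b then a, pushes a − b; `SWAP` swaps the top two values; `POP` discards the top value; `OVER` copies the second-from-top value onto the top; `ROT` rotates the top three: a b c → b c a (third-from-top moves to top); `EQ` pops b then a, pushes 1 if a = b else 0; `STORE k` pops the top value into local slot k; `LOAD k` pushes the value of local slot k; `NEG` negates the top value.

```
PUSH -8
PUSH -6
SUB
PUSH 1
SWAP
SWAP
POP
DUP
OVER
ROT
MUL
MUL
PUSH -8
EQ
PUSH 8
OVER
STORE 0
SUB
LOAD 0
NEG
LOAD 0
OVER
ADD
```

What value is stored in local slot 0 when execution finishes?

1

PUSH -8 -> [-8]
PUSH -6 -> [-8, -6]
SUB     -> [-2]
PUSH 1  -> [-2, 1]
SWAP    -> [1, -2]
SWAP    -> [-2, 1]
POP     -> [-2]
DUP     -> [-2, -2]
OVER    -> [-2, -2, -2]
ROT     -> [-2, -2, -2]
MUL     -> [-2, 4]
MUL     -> [-8]
PUSH -8 -> [-8, -8]
EQ      -> [1]
PUSH 8  -> [1, 8]
OVER    -> [1, 8, 1]
STORE 0 -> [1, 8]
SUB     -> [-7]
LOAD 0  -> [-7, 1]
NEG     -> [-7, -1]
LOAD 0  -> [-7, -1, 1]
OVER    -> [-7, -1, 1, -1]
ADD     -> [-7, -1, 0]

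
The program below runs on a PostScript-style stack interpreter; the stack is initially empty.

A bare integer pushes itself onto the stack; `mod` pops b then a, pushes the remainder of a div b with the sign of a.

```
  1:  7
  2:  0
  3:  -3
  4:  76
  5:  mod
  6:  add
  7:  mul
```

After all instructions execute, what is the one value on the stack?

-21

7    [7]
0    [7, 0]
-3   [7, 0, -3]
76   [7, 0, -3, 76]
mod  [7, 0, -3]
add  [7, -3]
mul  [-21]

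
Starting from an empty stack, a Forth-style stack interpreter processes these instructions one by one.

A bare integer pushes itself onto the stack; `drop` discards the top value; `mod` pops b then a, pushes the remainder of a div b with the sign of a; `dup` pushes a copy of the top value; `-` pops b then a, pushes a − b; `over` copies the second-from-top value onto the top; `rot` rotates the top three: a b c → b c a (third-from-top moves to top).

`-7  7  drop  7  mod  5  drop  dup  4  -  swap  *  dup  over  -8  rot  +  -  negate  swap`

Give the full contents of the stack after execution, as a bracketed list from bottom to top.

-7     : [-7]
7      : [-7, 7]
drop   : [-7]
7      : [-7, 7]
mod    : [0]
5      : [0, 5]
drop   : [0]
dup    : [0, 0]
4      : [0, 0, 4]
-      : [0, -4]
swap   : [-4, 0]
*      : [0]
dup    : [0, 0]
over   : [0, 0, 0]
-8     : [0, 0, 0, -8]
rot    : [0, 0, -8, 0]
+      : [0, 0, -8]
-      : [0, 8]
negate : [0, -8]
swap   : [-8, 0]

[-8, 0]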